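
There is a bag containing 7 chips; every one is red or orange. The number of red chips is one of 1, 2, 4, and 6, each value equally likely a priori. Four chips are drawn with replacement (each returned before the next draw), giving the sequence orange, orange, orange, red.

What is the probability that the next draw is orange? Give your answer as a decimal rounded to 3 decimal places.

0.708

For each hypothesis, P(data | H) works out to: P(data | r = 1) = (6/7)(6/7)(6/7)(1/7) = 0.089963; P(data | r = 2) = (5/7)(5/7)(5/7)(2/7) = 0.10412; P(data | r = 4) = (3/7)(3/7)(3/7)(4/7) = 0.044981; P(data | r = 6) = (1/7)(1/7)(1/7)(6/7) = 0.002499.
Multiplying each by its prior: 1/4 · 0.089963 = 0.022491, 1/4 · 0.10412 = 0.026031, 1/4 · 0.044981 = 0.011245, 1/4 · 0.002499 = 0.00062474; summing to 0.060392.
The posterior is then P(r = 1 | data) = 0.37241, P(r = 2 | data) = 0.43103, P(r = 4 | data) = 0.18621, P(r = 6 | data) = 0.010345.
The predictive probability is P(orange next | data) = (6/7)(0.37241) + (5/7)(0.43103) + (3/7)(0.18621) + (1/7)(0.010345) = 0.70837.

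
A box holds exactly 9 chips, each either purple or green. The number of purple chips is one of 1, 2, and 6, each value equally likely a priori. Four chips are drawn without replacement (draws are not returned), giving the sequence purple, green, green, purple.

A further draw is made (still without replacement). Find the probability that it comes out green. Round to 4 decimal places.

Under each hypothesis, the probability of the observed sequence is: P(data | r = 1) = (1/9)(8/8)(7/7)(0/6) = 0; P(data | r = 2) = (2/9)(7/8)(6/7)(1/6) = 1/36; P(data | r = 6) = (6/9)(3/8)(2/7)(5/6) = 5/84.
Weighting by the prior gives 1/3 · 0 = 0, 1/3 · 1/36 = 1/108, 1/3 · 5/84 = 5/252; with total 11/378.
The posterior is then P(r = 1 | data) = 0, P(r = 2 | data) = 7/22, P(r = 6 | data) = 15/22.
So P(green next | data) = Σ P(green next | H) P(H | data) = (1)(7/22) + (1/5)(15/22) = 5/11.

0.4545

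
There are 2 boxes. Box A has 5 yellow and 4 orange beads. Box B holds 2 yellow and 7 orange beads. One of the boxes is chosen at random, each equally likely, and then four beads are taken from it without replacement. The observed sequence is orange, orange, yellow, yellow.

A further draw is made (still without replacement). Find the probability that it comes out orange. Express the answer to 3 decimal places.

0.556

Under each hypothesis, the probability of the observed sequence is: P(data | box A) = (4/9)(3/8)(5/7)(4/6) = 5/63; P(data | box B) = (7/9)(6/8)(2/7)(1/6) = 1/36.
Multiplying each by its prior: 1/2 · 5/63 = 5/126, 1/2 · 1/36 = 1/72; these sum to 3/56.
Dividing through by the total gives posterior P(box A | data) = 20/27, P(box B | data) = 7/27.
Averaging over the posterior, P(orange next | data) = (2/5)(20/27) + (1)(7/27) = 5/9.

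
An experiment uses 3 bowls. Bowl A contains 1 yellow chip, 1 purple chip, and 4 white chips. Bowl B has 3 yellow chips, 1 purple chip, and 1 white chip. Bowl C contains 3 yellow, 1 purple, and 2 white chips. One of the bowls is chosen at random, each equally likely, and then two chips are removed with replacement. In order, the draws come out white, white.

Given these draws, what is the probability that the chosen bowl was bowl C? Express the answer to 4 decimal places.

0.1866

For each hypothesis, P(data | H) works out to: P(data | bowl A) = (4/6)(4/6) = 4/9; P(data | bowl B) = (1/5)(1/5) = 1/25; P(data | bowl C) = (2/6)(2/6) = 1/9.
Multiplying each by its prior: 1/3 · 4/9 = 4/27, 1/3 · 1/25 = 1/75, 1/3 · 1/9 = 1/27; summing to 134/675.
So P(bowl C | data) = (1/27) / (134/675) = 25/134.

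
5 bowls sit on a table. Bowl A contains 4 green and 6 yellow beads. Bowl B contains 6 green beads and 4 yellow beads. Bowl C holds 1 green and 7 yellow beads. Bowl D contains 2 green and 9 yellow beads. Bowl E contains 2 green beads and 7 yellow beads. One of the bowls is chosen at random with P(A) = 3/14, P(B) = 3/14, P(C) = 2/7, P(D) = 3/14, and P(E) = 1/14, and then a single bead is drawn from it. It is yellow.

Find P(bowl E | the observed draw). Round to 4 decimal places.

For each hypothesis, P(data | H) works out to: P(data | bowl A) = (6/10) = 0.6; P(data | bowl B) = (4/10) = 0.4; P(data | bowl C) = (7/8) = 0.875; P(data | bowl D) = (9/11) = 0.81818; P(data | bowl E) = (7/9) = 0.77778.
Multiplying each by its prior: 3/14 · 0.6 = 0.12857, 3/14 · 0.4 = 0.085714, 2/7 · 0.875 = 0.25, 3/14 · 0.81818 = 0.17532, 1/14 · 0.77778 = 0.055556; with total 0.69517.
Therefore the posterior P(bowl E | data) = (0.055556) / (0.69517) = 0.079917.

0.0799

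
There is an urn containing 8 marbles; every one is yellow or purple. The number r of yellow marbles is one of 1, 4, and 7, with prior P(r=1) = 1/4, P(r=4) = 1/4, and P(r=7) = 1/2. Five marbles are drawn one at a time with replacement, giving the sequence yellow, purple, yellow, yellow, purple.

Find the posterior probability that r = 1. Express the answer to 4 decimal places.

Under each hypothesis, the probability of the observed sequence is: P(data | r = 1) = (1/8)(7/8)(1/8)(1/8)(7/8) = 0.0014954; P(data | r = 4) = (4/8)(4/8)(4/8)(4/8)(4/8) = 0.03125; P(data | r = 7) = (7/8)(1/8)(7/8)(7/8)(1/8) = 0.010468.
Multiplying each by its prior: 1/4 · 0.0014954 = 0.00037384, 1/4 · 0.03125 = 0.0078125, 1/2 · 0.010468 = 0.0052338; with total 0.01342.
Therefore the posterior P(r = 1 | data) = (0.00037384) / (0.01342) = 0.027857.

0.0279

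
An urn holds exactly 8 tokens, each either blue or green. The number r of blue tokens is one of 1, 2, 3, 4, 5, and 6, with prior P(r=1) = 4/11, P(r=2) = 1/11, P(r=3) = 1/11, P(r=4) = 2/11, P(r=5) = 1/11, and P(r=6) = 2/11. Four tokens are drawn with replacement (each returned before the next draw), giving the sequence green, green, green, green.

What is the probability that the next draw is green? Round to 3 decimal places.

The likelihood of the observed sequence under each hypothesis: P(data | r = 1) = (7/8)(7/8)(7/8)(7/8) = 0.58618; P(data | r = 2) = (6/8)(6/8)(6/8)(6/8) = 0.31641; P(data | r = 3) = (5/8)(5/8)(5/8)(5/8) = 0.15259; P(data | r = 4) = (4/8)(4/8)(4/8)(4/8) = 0.0625; P(data | r = 5) = (3/8)(3/8)(3/8)(3/8) = 0.019775; P(data | r = 6) = (2/8)(2/8)(2/8)(2/8) = 0.0039062.
Weighting by the prior gives 4/11 · 0.58618 = 0.21316, 1/11 · 0.31641 = 0.028764, 1/11 · 0.15259 = 0.013872, 2/11 · 0.0625 = 0.011364, 1/11 · 0.019775 = 0.0017978, 2/11 · 0.0039062 = 0.00071023; these sum to 0.26966.
The posterior is then P(r = 1 | data) = 0.79045, P(r = 2 | data) = 0.10667, P(r = 3 | data) = 0.05144, P(r = 4 | data) = 0.04214, P(r = 5 | data) = 0.0066667, P(r = 6 | data) = 0.0026337.
The predictive probability is P(green next | data) = (7/8)(0.79045) + (3/4)(0.10667) + (5/8)(0.05144) + (1/2)(0.04214) + (3/8)(0.0066667) + (1/4)(0.0026337) = 0.82802.

0.828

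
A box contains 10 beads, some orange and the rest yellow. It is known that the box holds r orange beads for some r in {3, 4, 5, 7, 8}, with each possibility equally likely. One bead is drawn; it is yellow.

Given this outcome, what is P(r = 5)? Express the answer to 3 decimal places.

Under each hypothesis, the probability of this draw is: P(data | r = 3) = (7/10) = 7/10; P(data | r = 4) = (6/10) = 3/5; P(data | r = 5) = (5/10) = 1/2; P(data | r = 7) = (3/10) = 3/10; P(data | r = 8) = (2/10) = 1/5.
The prior-weighted likelihoods are 1/5 · 7/10 = 7/50, 1/5 · 3/5 = 3/25, 1/5 · 1/2 = 1/10, 1/5 · 3/10 = 3/50, 1/5 · 1/5 = 1/25; summing to 23/50.
Hence P(r = 5 | data) = (1/10) / (23/50) = 5/23.

0.217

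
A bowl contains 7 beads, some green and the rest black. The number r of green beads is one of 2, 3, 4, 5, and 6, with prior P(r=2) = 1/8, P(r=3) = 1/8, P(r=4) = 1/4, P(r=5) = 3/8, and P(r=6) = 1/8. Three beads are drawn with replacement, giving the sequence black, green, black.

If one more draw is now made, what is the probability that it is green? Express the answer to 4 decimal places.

0.5254

For each hypothesis, P(data | H) works out to: P(data | r = 2) = (5/7)(2/7)(5/7) = 0.14577; P(data | r = 3) = (4/7)(3/7)(4/7) = 0.13994; P(data | r = 4) = (3/7)(4/7)(3/7) = 0.10496; P(data | r = 5) = (2/7)(5/7)(2/7) = 0.058309; P(data | r = 6) = (1/7)(6/7)(1/7) = 0.017493.
The prior-weighted likelihoods are 1/8 · 0.14577 = 0.018222, 1/8 · 0.13994 = 0.017493, 1/4 · 0.10496 = 0.026239, 3/8 · 0.058309 = 0.021866, 1/8 · 0.017493 = 0.0021866; these sum to 0.086006.
Dividing through by the total gives posterior P(r = 2 | data) = 0.21186, P(r = 3 | data) = 0.20339, P(r = 4 | data) = 0.30508, P(r = 5 | data) = 0.25424, P(r = 6 | data) = 0.025424.
So P(green next | data) = Σ P(green next | H) P(H | data) = (2/7)(0.21186) + (3/7)(0.20339) + (4/7)(0.30508) + (5/7)(0.25424) + (6/7)(0.025424) = 0.52542.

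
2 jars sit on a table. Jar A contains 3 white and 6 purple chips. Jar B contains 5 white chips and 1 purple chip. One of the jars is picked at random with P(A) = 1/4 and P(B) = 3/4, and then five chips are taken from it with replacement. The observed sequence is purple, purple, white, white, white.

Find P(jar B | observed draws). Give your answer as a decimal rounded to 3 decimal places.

Under each hypothesis, the probability of the observed sequence is: P(data | jar A) = (6/9)(6/9)(3/9)(3/9)(3/9) = 0.016461; P(data | jar B) = (1/6)(1/6)(5/6)(5/6)(5/6) = 0.016075.
Multiplying each by its prior: 1/4 · 0.016461 = 0.0041152, 3/4 · 0.016075 = 0.012056; with total 0.016172.
So P(jar B | data) = (0.012056) / (0.016172) = 0.74553.

0.746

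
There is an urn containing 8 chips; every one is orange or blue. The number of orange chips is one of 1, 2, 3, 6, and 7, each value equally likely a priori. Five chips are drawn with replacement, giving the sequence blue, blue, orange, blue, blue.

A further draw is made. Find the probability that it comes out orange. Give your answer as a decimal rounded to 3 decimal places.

0.248

The likelihood of the observed sequence under each hypothesis: P(data | r = 1) = (7/8)(7/8)(1/8)(7/8)(7/8) = 0.073273; P(data | r = 2) = (6/8)(6/8)(2/8)(6/8)(6/8) = 0.079102; P(data | r = 3) = (5/8)(5/8)(3/8)(5/8)(5/8) = 0.05722; P(data | r = 6) = (2/8)(2/8)(6/8)(2/8)(2/8) = 0.0029297; P(data | r = 7) = (1/8)(1/8)(7/8)(1/8)(1/8) = 0.00021362.
Multiplying each by its prior: 1/5 · 0.073273 = 0.014655, 1/5 · 0.079102 = 0.01582, 1/5 · 0.05722 = 0.011444, 1/5 · 0.0029297 = 0.00058594, 1/5 · 0.00021362 = 4.2725e-05; summing to 0.042548.
Dividing through by the total gives posterior P(r = 1 | data) = 0.34443, P(r = 2 | data) = 0.37183, P(r = 3 | data) = 0.26897, P(r = 6 | data) = 0.013771, P(r = 7 | data) = 0.0010042.
The predictive probability is P(orange next | data) = (1/8)(0.34443) + (1/4)(0.37183) + (3/8)(0.26897) + (3/4)(0.013771) + (7/8)(0.0010042) = 0.24808.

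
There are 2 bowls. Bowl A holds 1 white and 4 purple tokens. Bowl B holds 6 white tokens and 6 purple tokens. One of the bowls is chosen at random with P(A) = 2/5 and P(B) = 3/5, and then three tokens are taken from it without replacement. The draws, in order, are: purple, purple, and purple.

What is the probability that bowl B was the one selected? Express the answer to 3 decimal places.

0.254

Under each hypothesis, the probability of the observed sequence is: P(data | bowl A) = (4/5)(3/4)(2/3) = 2/5; P(data | bowl B) = (6/12)(5/11)(4/10) = 1/11.
Weighting by the prior gives 2/5 · 2/5 = 4/25, 3/5 · 1/11 = 3/55; summing to 59/275.
By Bayes' rule, P(bowl B | data) = (3/55) / (59/275) = 15/59.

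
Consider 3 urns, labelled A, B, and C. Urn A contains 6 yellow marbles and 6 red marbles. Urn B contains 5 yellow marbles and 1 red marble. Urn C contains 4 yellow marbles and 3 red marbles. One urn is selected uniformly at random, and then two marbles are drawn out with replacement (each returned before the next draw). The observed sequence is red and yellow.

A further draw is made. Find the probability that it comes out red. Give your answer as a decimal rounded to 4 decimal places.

0.3994

The likelihood of the observed sequence under each hypothesis: P(data | urn A) = (6/12)(6/12) = 0.25; P(data | urn B) = (1/6)(5/6) = 0.13889; P(data | urn C) = (3/7)(4/7) = 0.2449.
Multiplying each by its prior: 1/3 · 0.25 = 0.083333, 1/3 · 0.13889 = 0.046296, 1/3 · 0.2449 = 0.081633; these sum to 0.21126.
Normalising, the posterior is P(urn A | data) = 0.39445, P(urn B | data) = 0.21914, P(urn C | data) = 0.3864.
Averaging over the posterior, P(red next | data) = (1/2)(0.39445) + (1/6)(0.21914) + (3/7)(0.3864) = 0.39935.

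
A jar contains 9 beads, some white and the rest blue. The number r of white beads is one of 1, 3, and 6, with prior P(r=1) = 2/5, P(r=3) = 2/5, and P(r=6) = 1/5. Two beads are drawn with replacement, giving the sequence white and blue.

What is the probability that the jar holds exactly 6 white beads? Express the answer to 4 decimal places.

0.2571

Under each hypothesis, the probability of the observed sequence is: P(data | r = 1) = (1/9)(8/9) = 8/81; P(data | r = 3) = (3/9)(6/9) = 2/9; P(data | r = 6) = (6/9)(3/9) = 2/9.
The prior-weighted likelihoods are 2/5 · 8/81 = 16/405, 2/5 · 2/9 = 4/45, 1/5 · 2/9 = 2/45; with total 14/81.
By Bayes' rule, P(r = 6 | data) = (2/45) / (14/81) = 9/35.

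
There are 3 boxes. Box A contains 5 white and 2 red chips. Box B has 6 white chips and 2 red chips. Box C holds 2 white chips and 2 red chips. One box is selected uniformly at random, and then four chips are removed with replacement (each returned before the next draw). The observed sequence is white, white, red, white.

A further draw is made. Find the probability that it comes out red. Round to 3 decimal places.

Compute the likelihood of the observed sequence for each case: P(data | box A) = (5/7)(5/7)(2/7)(5/7) = 0.10412; P(data | box B) = (6/8)(6/8)(2/8)(6/8) = 0.10547; P(data | box C) = (2/4)(2/4)(2/4)(2/4) = 0.0625.
Weighting by the prior gives 1/3 · 0.10412 = 0.034708, 1/3 · 0.10547 = 0.035156, 1/3 · 0.0625 = 0.020833; summing to 0.090697.
Dividing through by the total gives posterior P(box A | data) = 0.38268, P(box B | data) = 0.38762, P(box C | data) = 0.2297.
The predictive probability is P(red next | data) = (2/7)(0.38268) + (1/4)(0.38762) + (1/2)(0.2297) = 0.32109.

0.321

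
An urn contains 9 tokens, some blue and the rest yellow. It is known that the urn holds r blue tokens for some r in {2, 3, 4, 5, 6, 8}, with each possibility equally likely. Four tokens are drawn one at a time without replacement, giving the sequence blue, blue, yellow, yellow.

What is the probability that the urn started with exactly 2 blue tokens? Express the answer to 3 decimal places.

Under each hypothesis, the probability of the observed sequence is: P(data | r = 2) = (2/9)(1/8)(7/7)(6/6) = 1/36; P(data | r = 3) = (3/9)(2/8)(6/7)(5/6) = 5/84; P(data | r = 4) = (4/9)(3/8)(5/7)(4/6) = 5/63; P(data | r = 5) = (5/9)(4/8)(4/7)(3/6) = 5/63; P(data | r = 6) = (6/9)(5/8)(3/7)(2/6) = 5/84; P(data | r = 8) = (8/9)(7/8)(1/7)(0/6) = 0.
Multiplying each by its prior: 1/6 · 1/36 = 1/216, 1/6 · 5/84 = 5/504, 1/6 · 5/63 = 5/378, 1/6 · 5/63 = 5/378, 1/6 · 5/84 = 5/504, 1/6 · 0 = 0; summing to 11/216.
Therefore the posterior P(r = 2 | data) = (1/216) / (11/216) = 1/11.

0.091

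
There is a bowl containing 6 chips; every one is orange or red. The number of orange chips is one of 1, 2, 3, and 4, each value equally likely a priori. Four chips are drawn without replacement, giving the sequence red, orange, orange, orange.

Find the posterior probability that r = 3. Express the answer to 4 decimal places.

The likelihood of the observed sequence under each hypothesis: P(data | r = 1) = (5/6)(1/5)(0/4) = 0; P(data | r = 2) = (4/6)(2/5)(1/4)(0/3) = 0; P(data | r = 3) = (3/6)(3/5)(2/4)(1/3) = 1/20; P(data | r = 4) = (2/6)(4/5)(3/4)(2/3) = 2/15.
The prior-weighted likelihoods are 1/4 · 0 = 0, 1/4 · 0 = 0, 1/4 · 1/20 = 1/80, 1/4 · 2/15 = 1/30; with total 11/240.
Hence P(r = 3 | data) = (1/80) / (11/240) = 3/11.

0.2727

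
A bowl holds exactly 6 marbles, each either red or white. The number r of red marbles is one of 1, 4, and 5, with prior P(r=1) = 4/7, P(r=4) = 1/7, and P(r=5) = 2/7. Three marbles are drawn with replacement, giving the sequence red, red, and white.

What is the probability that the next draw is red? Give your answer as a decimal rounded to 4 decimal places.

0.6503

Under each hypothesis, the probability of the observed sequence is: P(data | r = 1) = (1/6)(1/6)(5/6) = 5/216; P(data | r = 4) = (4/6)(4/6)(2/6) = 4/27; P(data | r = 5) = (5/6)(5/6)(1/6) = 25/216.
The prior-weighted likelihoods are 4/7 · 5/216 = 5/378, 1/7 · 4/27 = 4/189, 2/7 · 25/216 = 25/756; with total 17/252.
The posterior is then P(r = 1 | data) = 10/51, P(r = 4 | data) = 16/51, P(r = 5 | data) = 25/51.
Averaging over the posterior, P(red next | data) = (1/6)(10/51) + (2/3)(16/51) + (5/6)(25/51) = 199/306.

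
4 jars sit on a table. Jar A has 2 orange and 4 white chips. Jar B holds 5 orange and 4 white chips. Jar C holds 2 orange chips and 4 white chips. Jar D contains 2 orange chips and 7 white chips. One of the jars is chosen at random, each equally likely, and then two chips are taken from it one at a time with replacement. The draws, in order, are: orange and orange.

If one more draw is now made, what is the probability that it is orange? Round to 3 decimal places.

Compute the likelihood of the observed sequence for each case: P(data | jar A) = (2/6)(2/6) = 1/9; P(data | jar B) = (5/9)(5/9) = 25/81; P(data | jar C) = (2/6)(2/6) = 1/9; P(data | jar D) = (2/9)(2/9) = 4/81.
The prior-weighted likelihoods are 1/4 · 1/9 = 1/36, 1/4 · 25/81 = 25/324, 1/4 · 1/9 = 1/36, 1/4 · 4/81 = 1/81; with total 47/324.
Normalising, the posterior is P(jar A | data) = 9/47, P(jar B | data) = 25/47, P(jar C | data) = 9/47, P(jar D | data) = 4/47.
Averaging over the posterior, P(orange next | data) = (1/3)(9/47) + (5/9)(25/47) + (1/3)(9/47) + (2/9)(4/47) = 187/423.

0.442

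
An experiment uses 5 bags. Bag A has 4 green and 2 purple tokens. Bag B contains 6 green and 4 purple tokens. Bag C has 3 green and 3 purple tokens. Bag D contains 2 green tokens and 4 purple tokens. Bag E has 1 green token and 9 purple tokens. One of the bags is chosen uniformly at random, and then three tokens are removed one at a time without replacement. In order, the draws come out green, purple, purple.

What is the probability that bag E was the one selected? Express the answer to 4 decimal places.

Under each hypothesis, the probability of the observed sequence is: P(data | bag A) = (4/6)(2/5)(1/4) = 1/15; P(data | bag B) = (6/10)(4/9)(3/8) = 1/10; P(data | bag C) = (3/6)(3/5)(2/4) = 3/20; P(data | bag D) = (2/6)(4/5)(3/4) = 1/5; P(data | bag E) = (1/10)(9/9)(8/8) = 1/10.
The prior-weighted likelihoods are 1/5 · 1/15 = 1/75, 1/5 · 1/10 = 1/50, 1/5 · 3/20 = 3/100, 1/5 · 1/5 = 1/25, 1/5 · 1/10 = 1/50; these sum to 37/300.
Therefore the posterior P(bag E | data) = (1/50) / (37/300) = 6/37.

0.1622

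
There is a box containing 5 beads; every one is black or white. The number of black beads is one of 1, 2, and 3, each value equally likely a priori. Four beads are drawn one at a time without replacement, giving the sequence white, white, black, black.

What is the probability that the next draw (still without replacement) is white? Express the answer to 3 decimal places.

The likelihood of the observed sequence under each hypothesis: P(data | r = 1) = (4/5)(3/4)(1/3)(0/2) = 0; P(data | r = 2) = (3/5)(2/4)(2/3)(1/2) = 1/10; P(data | r = 3) = (2/5)(1/4)(3/3)(2/2) = 1/10.
Multiplying each by its prior: 1/3 · 0 = 0, 1/3 · 1/10 = 1/30, 1/3 · 1/10 = 1/30; with total 1/15.
Normalising, the posterior is P(r = 1 | data) = 0, P(r = 2 | data) = 1/2, P(r = 3 | data) = 1/2.
So P(white next | data) = Σ P(white next | H) P(H | data) = (1)(1/2) + (0)(1/2) = 1/2.

0.500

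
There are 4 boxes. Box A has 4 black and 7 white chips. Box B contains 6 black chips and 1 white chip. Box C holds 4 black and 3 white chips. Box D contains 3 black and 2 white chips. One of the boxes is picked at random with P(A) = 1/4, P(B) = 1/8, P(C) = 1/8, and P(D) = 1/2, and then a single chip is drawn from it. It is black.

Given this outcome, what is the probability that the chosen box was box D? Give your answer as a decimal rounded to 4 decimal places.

0.5268

Under each hypothesis, the probability of this draw is: P(data | box A) = (4/11) = 0.36364; P(data | box B) = (6/7) = 0.85714; P(data | box C) = (4/7) = 0.57143; P(data | box D) = (3/5) = 0.6.
The prior-weighted likelihoods are 1/4 · 0.36364 = 0.090909, 1/8 · 0.85714 = 0.10714, 1/8 · 0.57143 = 0.071429, 1/2 · 0.6 = 0.3; these sum to 0.56948.
Therefore the posterior P(box D | data) = (0.3) / (0.56948) = 0.5268.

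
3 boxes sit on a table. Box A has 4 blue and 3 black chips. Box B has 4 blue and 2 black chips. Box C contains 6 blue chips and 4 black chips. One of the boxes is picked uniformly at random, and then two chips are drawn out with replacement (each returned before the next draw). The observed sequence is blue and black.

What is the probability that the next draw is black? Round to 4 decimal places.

0.3889

For each hypothesis, P(data | H) works out to: P(data | box A) = (4/7)(3/7) = 0.2449; P(data | box B) = (4/6)(2/6) = 0.22222; P(data | box C) = (6/10)(4/10) = 0.24.
Weighting by the prior gives 1/3 · 0.2449 = 0.081633, 1/3 · 0.22222 = 0.074074, 1/3 · 0.24 = 0.08; summing to 0.23571.
Normalising, the posterior is P(box A | data) = 0.34633, P(box B | data) = 0.31426, P(box C | data) = 0.3394.
Averaging over the posterior, P(black next | data) = (3/7)(0.34633) + (1/3)(0.31426) + (2/5)(0.3394) = 0.38894.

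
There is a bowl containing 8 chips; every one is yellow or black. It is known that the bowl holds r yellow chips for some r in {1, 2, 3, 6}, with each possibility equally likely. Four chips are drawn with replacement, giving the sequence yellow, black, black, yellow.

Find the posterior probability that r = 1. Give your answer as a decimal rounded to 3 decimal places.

0.087

Compute the likelihood of the observed sequence for each case: P(data | r = 1) = (1/8)(7/8)(7/8)(1/8) = 0.011963; P(data | r = 2) = (2/8)(6/8)(6/8)(2/8) = 0.035156; P(data | r = 3) = (3/8)(5/8)(5/8)(3/8) = 0.054932; P(data | r = 6) = (6/8)(2/8)(2/8)(6/8) = 0.035156.
Weighting by the prior gives 1/4 · 0.011963 = 0.0029907, 1/4 · 0.035156 = 0.0087891, 1/4 · 0.054932 = 0.013733, 1/4 · 0.035156 = 0.0087891; summing to 0.034302.
By Bayes' rule, P(r = 1 | data) = (0.0029907) / (0.034302) = 0.087189.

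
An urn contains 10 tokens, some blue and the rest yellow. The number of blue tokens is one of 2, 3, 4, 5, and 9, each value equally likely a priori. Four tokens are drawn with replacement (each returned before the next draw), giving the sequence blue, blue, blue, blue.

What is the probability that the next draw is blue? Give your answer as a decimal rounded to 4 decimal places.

0.8419

For each hypothesis, P(data | H) works out to: P(data | r = 2) = (2/10)(2/10)(2/10)(2/10) = 0.0016; P(data | r = 3) = (3/10)(3/10)(3/10)(3/10) = 0.0081; P(data | r = 4) = (4/10)(4/10)(4/10)(4/10) = 0.0256; P(data | r = 5) = (5/10)(5/10)(5/10)(5/10) = 0.0625; P(data | r = 9) = (9/10)(9/10)(9/10)(9/10) = 0.6561.
Multiplying each by its prior: 1/5 · 0.0016 = 0.00032, 1/5 · 0.0081 = 0.00162, 1/5 · 0.0256 = 0.00512, 1/5 · 0.0625 = 0.0125, 1/5 · 0.6561 = 0.13122; with total 0.15078.
Normalising, the posterior is P(r = 2 | data) = 0.0021223, P(r = 3 | data) = 0.010744, P(r = 4 | data) = 0.033957, P(r = 5 | data) = 0.082902, P(r = 9 | data) = 0.87027.
So P(blue next | data) = Σ P(blue next | H) P(H | data) = (1/5)(0.0021223) + (3/10)(0.010744) + (2/5)(0.033957) + (1/2)(0.082902) + (9/10)(0.87027) = 0.84193.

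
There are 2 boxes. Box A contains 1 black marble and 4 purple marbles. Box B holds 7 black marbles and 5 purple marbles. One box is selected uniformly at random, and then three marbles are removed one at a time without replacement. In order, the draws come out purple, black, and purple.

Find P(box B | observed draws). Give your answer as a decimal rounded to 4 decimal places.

0.3465

The likelihood of the observed sequence under each hypothesis: P(data | box A) = (4/5)(1/4)(3/3) = 1/5; P(data | box B) = (5/12)(7/11)(4/10) = 7/66.
The prior-weighted likelihoods are 1/2 · 1/5 = 1/10, 1/2 · 7/66 = 7/132; with total 101/660.
So P(box B | data) = (7/132) / (101/660) = 35/101.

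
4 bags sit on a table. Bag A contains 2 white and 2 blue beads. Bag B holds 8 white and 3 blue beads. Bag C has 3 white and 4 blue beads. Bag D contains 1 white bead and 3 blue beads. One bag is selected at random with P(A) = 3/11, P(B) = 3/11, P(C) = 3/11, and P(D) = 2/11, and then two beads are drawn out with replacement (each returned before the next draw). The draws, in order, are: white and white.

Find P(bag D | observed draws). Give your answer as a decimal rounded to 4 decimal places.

Compute the likelihood of the observed sequence for each case: P(data | bag A) = (2/4)(2/4) = 0.25; P(data | bag B) = (8/11)(8/11) = 0.52893; P(data | bag C) = (3/7)(3/7) = 0.18367; P(data | bag D) = (1/4)(1/4) = 0.0625.
Multiplying each by its prior: 3/11 · 0.25 = 0.068182, 3/11 · 0.52893 = 0.14425, 3/11 · 0.18367 = 0.050093, 2/11 · 0.0625 = 0.011364; summing to 0.27389.
So P(bag D | data) = (0.011364) / (0.27389) = 0.04149.

0.0415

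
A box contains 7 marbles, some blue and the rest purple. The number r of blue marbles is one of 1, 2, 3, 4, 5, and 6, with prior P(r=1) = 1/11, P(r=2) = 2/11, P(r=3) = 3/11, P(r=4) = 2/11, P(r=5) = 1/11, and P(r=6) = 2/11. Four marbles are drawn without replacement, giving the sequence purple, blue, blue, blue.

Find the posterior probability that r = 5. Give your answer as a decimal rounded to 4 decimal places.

0.2083

For each hypothesis, P(data | H) works out to: P(data | r = 1) = (6/7)(1/6)(0/5) = 0; P(data | r = 2) = (5/7)(2/6)(1/5)(0/4) = 0; P(data | r = 3) = (4/7)(3/6)(2/5)(1/4) = 1/35; P(data | r = 4) = (3/7)(4/6)(3/5)(2/4) = 3/35; P(data | r = 5) = (2/7)(5/6)(4/5)(3/4) = 1/7; P(data | r = 6) = (1/7)(6/6)(5/5)(4/4) = 1/7.
Multiplying each by its prior: 1/11 · 0 = 0, 2/11 · 0 = 0, 3/11 · 1/35 = 3/385, 2/11 · 3/35 = 6/385, 1/11 · 1/7 = 1/77, 2/11 · 1/7 = 2/77; these sum to 24/385.
Therefore the posterior P(r = 5 | data) = (1/77) / (24/385) = 5/24.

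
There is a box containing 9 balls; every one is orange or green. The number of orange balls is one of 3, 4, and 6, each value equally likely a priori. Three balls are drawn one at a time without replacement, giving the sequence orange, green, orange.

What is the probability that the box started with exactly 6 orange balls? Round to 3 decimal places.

0.484

Compute the likelihood of the observed sequence for each case: P(data | r = 3) = (3/9)(6/8)(2/7) = 1/14; P(data | r = 4) = (4/9)(5/8)(3/7) = 5/42; P(data | r = 6) = (6/9)(3/8)(5/7) = 5/28.
The prior-weighted likelihoods are 1/3 · 1/14 = 1/42, 1/3 · 5/42 = 5/126, 1/3 · 5/28 = 5/84; these sum to 31/252.
By Bayes' rule, P(r = 6 | data) = (5/84) / (31/252) = 15/31.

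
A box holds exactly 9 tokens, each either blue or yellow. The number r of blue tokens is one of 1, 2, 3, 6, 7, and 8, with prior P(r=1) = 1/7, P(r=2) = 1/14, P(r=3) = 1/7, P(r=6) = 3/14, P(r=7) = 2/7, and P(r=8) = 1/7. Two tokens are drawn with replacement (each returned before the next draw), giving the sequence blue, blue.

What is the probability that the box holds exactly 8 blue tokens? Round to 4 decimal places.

For each hypothesis, P(data | H) works out to: P(data | r = 1) = (1/9)(1/9) = 1/81; P(data | r = 2) = (2/9)(2/9) = 4/81; P(data | r = 3) = (3/9)(3/9) = 1/9; P(data | r = 6) = (6/9)(6/9) = 4/9; P(data | r = 7) = (7/9)(7/9) = 49/81; P(data | r = 8) = (8/9)(8/9) = 64/81.
Multiplying each by its prior: 1/7 · 1/81 = 1/567, 1/14 · 4/81 = 2/567, 1/7 · 1/9 = 1/63, 3/14 · 4/9 = 2/21, 2/7 · 49/81 = 14/81, 1/7 · 64/81 = 64/567; summing to 76/189.
By Bayes' rule, P(r = 8 | data) = (64/567) / (76/189) = 16/57.

0.2807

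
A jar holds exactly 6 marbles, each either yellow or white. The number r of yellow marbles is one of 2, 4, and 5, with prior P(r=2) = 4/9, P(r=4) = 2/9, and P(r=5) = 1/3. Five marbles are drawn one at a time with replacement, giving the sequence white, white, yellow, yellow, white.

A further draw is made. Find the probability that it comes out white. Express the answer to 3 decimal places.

For each hypothesis, P(data | H) works out to: P(data | r = 2) = (4/6)(4/6)(2/6)(2/6)(4/6) = 0.032922; P(data | r = 4) = (2/6)(2/6)(4/6)(4/6)(2/6) = 0.016461; P(data | r = 5) = (1/6)(1/6)(5/6)(5/6)(1/6) = 0.003215.
The prior-weighted likelihoods are 4/9 · 0.032922 = 0.014632, 2/9 · 0.016461 = 0.003658, 1/3 · 0.003215 = 0.0010717; with total 0.019362.
The posterior is then P(r = 2 | data) = 0.75572, P(r = 4 | data) = 0.18893, P(r = 5 | data) = 0.055351.
So P(white next | data) = Σ P(white next | H) P(H | data) = (2/3)(0.75572) + (1/3)(0.18893) + (1/6)(0.055351) = 0.57601.

0.576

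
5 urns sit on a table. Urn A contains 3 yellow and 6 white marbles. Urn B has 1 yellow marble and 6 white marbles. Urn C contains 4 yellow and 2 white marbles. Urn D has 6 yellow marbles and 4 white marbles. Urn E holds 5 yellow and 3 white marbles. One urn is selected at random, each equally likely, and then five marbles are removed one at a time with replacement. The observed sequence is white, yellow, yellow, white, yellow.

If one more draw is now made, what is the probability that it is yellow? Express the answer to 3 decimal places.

0.581

Under each hypothesis, the probability of the observed sequence is: P(data | urn A) = (6/9)(3/9)(3/9)(6/9)(3/9) = 0.016461; P(data | urn B) = (6/7)(1/7)(1/7)(6/7)(1/7) = 0.002142; P(data | urn C) = (2/6)(4/6)(4/6)(2/6)(4/6) = 0.032922; P(data | urn D) = (4/10)(6/10)(6/10)(4/10)(6/10) = 0.03456; P(data | urn E) = (3/8)(5/8)(5/8)(3/8)(5/8) = 0.034332.
The prior-weighted likelihoods are 1/5 · 0.016461 = 0.0032922, 1/5 · 0.002142 = 0.00042839, 1/5 · 0.032922 = 0.0065844, 1/5 · 0.03456 = 0.006912, 1/5 · 0.034332 = 0.0068665; these sum to 0.024083.
The posterior is then P(urn A | data) = 0.1367, P(urn B | data) = 0.017788, P(urn C | data) = 0.2734, P(urn D | data) = 0.287, P(urn E | data) = 0.28511.
So P(yellow next | data) = Σ P(yellow next | H) P(H | data) = (1/3)(0.1367) + (1/7)(0.017788) + (2/3)(0.2734) + (3/5)(0.287) + (5/8)(0.28511) = 0.58077.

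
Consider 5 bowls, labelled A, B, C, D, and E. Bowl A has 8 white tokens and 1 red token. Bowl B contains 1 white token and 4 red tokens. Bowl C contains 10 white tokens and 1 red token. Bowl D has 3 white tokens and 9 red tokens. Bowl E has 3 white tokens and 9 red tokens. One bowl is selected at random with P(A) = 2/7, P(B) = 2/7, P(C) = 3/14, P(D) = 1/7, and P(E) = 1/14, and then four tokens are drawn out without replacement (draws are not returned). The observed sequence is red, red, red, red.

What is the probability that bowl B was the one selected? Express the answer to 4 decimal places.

0.5116

For each hypothesis, P(data | H) works out to: P(data | bowl A) = (1/9)(0/8) = 0; P(data | bowl B) = (4/5)(3/4)(2/3)(1/2) = 1/5; P(data | bowl C) = (1/11)(0/10) = 0; P(data | bowl D) = (9/12)(8/11)(7/10)(6/9) = 14/55; P(data | bowl E) = (9/12)(8/11)(7/10)(6/9) = 14/55.
Weighting by the prior gives 2/7 · 0 = 0, 2/7 · 1/5 = 2/35, 3/14 · 0 = 0, 1/7 · 14/55 = 2/55, 1/14 · 14/55 = 1/55; with total 43/385.
Hence P(bowl B | data) = (2/35) / (43/385) = 22/43.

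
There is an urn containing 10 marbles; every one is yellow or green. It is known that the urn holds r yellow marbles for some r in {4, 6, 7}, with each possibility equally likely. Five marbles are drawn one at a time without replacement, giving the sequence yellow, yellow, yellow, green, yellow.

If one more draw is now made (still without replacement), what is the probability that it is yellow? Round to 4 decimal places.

0.5088

The likelihood of the observed sequence under each hypothesis: P(data | r = 4) = (4/10)(3/9)(2/8)(6/7)(1/6) = 1/210; P(data | r = 6) = (6/10)(5/9)(4/8)(4/7)(3/6) = 1/21; P(data | r = 7) = (7/10)(6/9)(5/8)(3/7)(4/6) = 1/12.
Weighting by the prior gives 1/3 · 1/210 = 1/630, 1/3 · 1/21 = 1/63, 1/3 · 1/12 = 1/36; these sum to 19/420.
Dividing through by the total gives posterior P(r = 4 | data) = 2/57, P(r = 6 | data) = 20/57, P(r = 7 | data) = 35/57.
The predictive probability is P(yellow next | data) = (0)(2/57) + (2/5)(20/57) + (3/5)(35/57) = 29/57.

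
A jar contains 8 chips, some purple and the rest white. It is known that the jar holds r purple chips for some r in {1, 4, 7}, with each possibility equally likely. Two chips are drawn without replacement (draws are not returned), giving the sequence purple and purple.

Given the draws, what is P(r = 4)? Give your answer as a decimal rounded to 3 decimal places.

Under each hypothesis, the probability of the observed sequence is: P(data | r = 1) = (1/8)(0/7) = 0; P(data | r = 4) = (4/8)(3/7) = 3/14; P(data | r = 7) = (7/8)(6/7) = 3/4.
The prior-weighted likelihoods are 1/3 · 0 = 0, 1/3 · 3/14 = 1/14, 1/3 · 3/4 = 1/4; summing to 9/28.
By Bayes' rule, P(r = 4 | data) = (1/14) / (9/28) = 2/9.

0.222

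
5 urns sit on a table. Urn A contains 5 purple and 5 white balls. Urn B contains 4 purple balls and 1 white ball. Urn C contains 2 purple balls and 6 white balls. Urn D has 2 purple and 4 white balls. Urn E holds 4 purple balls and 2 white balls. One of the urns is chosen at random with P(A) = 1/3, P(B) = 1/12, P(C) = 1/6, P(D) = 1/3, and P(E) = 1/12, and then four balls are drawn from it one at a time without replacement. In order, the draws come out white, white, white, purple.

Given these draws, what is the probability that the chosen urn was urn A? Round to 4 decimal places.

Under each hypothesis, the probability of the observed sequence is: P(data | urn A) = (5/10)(4/9)(3/8)(5/7) = 5/84; P(data | urn B) = (1/5)(0/4) = 0; P(data | urn C) = (6/8)(5/7)(4/6)(2/5) = 1/7; P(data | urn D) = (4/6)(3/5)(2/4)(2/3) = 2/15; P(data | urn E) = (2/6)(1/5)(0/4) = 0.
Multiplying each by its prior: 1/3 · 5/84 = 5/252, 1/12 · 0 = 0, 1/6 · 1/7 = 1/42, 1/3 · 2/15 = 2/45, 1/12 · 0 = 0; summing to 37/420.
By Bayes' rule, P(urn A | data) = (5/252) / (37/420) = 25/111.

0.2252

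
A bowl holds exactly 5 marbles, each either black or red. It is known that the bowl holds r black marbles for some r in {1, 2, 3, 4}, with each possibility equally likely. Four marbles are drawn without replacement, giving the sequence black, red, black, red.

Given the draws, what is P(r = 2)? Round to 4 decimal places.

0.5000

For each hypothesis, P(data | H) works out to: P(data | r = 1) = (1/5)(4/4)(0/3) = 0; P(data | r = 2) = (2/5)(3/4)(1/3)(2/2) = 1/10; P(data | r = 3) = (3/5)(2/4)(2/3)(1/2) = 1/10; P(data | r = 4) = (4/5)(1/4)(3/3)(0/2) = 0.
Multiplying each by its prior: 1/4 · 0 = 0, 1/4 · 1/10 = 1/40, 1/4 · 1/10 = 1/40, 1/4 · 0 = 0; summing to 1/20.
By Bayes' rule, P(r = 2 | data) = (1/40) / (1/20) = 1/2.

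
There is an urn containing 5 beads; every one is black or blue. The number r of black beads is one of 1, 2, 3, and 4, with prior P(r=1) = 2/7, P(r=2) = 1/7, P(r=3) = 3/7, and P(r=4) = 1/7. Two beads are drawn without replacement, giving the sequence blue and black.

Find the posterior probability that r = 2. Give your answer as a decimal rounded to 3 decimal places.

The likelihood of the observed sequence under each hypothesis: P(data | r = 1) = (4/5)(1/4) = 1/5; P(data | r = 2) = (3/5)(2/4) = 3/10; P(data | r = 3) = (2/5)(3/4) = 3/10; P(data | r = 4) = (1/5)(4/4) = 1/5.
Weighting by the prior gives 2/7 · 1/5 = 2/35, 1/7 · 3/10 = 3/70, 3/7 · 3/10 = 9/70, 1/7 · 1/5 = 1/35; with total 9/35.
So P(r = 2 | data) = (3/70) / (9/35) = 1/6.

0.167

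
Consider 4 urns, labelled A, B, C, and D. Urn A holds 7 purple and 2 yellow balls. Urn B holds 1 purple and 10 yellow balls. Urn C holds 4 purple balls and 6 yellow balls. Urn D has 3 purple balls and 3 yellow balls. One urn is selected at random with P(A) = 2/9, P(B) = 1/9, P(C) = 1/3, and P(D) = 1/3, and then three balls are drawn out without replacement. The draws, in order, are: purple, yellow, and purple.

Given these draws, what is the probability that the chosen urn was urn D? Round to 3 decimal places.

0.415

Under each hypothesis, the probability of the observed sequence is: P(data | urn A) = (7/9)(2/8)(6/7) = 1/6; P(data | urn B) = (1/11)(10/10)(0/9) = 0; P(data | urn C) = (4/10)(6/9)(3/8) = 1/10; P(data | urn D) = (3/6)(3/5)(2/4) = 3/20.
Multiplying each by its prior: 2/9 · 1/6 = 1/27, 1/9 · 0 = 0, 1/3 · 1/10 = 1/30, 1/3 · 3/20 = 1/20; summing to 13/108.
Therefore the posterior P(urn D | data) = (1/20) / (13/108) = 27/65.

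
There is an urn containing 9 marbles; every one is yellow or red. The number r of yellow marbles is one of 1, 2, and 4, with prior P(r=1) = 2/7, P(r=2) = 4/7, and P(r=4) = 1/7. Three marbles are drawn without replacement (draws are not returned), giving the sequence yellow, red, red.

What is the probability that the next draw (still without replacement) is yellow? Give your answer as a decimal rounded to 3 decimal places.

0.182

Under each hypothesis, the probability of the observed sequence is: P(data | r = 1) = (1/9)(8/8)(7/7) = 1/9; P(data | r = 2) = (2/9)(7/8)(6/7) = 1/6; P(data | r = 4) = (4/9)(5/8)(4/7) = 10/63.
Weighting by the prior gives 2/7 · 1/9 = 2/63, 4/7 · 1/6 = 2/21, 1/7 · 10/63 = 10/441; these sum to 22/147.
Normalising, the posterior is P(r = 1 | data) = 7/33, P(r = 2 | data) = 7/11, P(r = 4 | data) = 5/33.
The predictive probability is P(yellow next | data) = (0)(7/33) + (1/6)(7/11) + (1/2)(5/33) = 2/11.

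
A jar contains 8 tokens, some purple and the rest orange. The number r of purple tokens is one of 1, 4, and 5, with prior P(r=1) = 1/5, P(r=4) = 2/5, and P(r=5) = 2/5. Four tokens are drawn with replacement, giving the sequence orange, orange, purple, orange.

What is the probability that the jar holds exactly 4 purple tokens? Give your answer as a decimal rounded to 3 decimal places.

0.455

Compute the likelihood of the observed sequence for each case: P(data | r = 1) = (7/8)(7/8)(1/8)(7/8) = 0.08374; P(data | r = 4) = (4/8)(4/8)(4/8)(4/8) = 0.0625; P(data | r = 5) = (3/8)(3/8)(5/8)(3/8) = 0.032959.
The prior-weighted likelihoods are 1/5 · 0.08374 = 0.016748, 2/5 · 0.0625 = 0.025, 2/5 · 0.032959 = 0.013184; with total 0.054932.
Therefore the posterior P(r = 4 | data) = (0.025) / (0.054932) = 0.45511.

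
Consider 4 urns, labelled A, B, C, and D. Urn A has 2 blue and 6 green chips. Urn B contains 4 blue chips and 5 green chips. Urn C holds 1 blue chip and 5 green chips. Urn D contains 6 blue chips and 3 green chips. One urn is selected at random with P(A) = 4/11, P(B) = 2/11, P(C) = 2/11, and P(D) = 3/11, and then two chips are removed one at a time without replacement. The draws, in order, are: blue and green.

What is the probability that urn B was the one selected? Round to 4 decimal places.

Compute the likelihood of the observed sequence for each case: P(data | urn A) = (2/8)(6/7) = 0.21429; P(data | urn B) = (4/9)(5/8) = 0.27778; P(data | urn C) = (1/6)(5/5) = 0.16667; P(data | urn D) = (6/9)(3/8) = 0.25.
The prior-weighted likelihoods are 4/11 · 0.21429 = 0.077922, 2/11 · 0.27778 = 0.050505, 2/11 · 0.16667 = 0.030303, 3/11 · 0.25 = 0.068182; summing to 0.22691.
So P(urn B | data) = (0.050505) / (0.22691) = 0.22258.

0.2226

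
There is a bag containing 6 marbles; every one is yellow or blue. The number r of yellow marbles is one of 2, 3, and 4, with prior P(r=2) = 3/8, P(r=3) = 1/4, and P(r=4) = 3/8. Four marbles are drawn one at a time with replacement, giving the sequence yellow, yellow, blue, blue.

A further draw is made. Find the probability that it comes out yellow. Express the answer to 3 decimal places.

Compute the likelihood of the observed sequence for each case: P(data | r = 2) = (2/6)(2/6)(4/6)(4/6) = 0.049383; P(data | r = 3) = (3/6)(3/6)(3/6)(3/6) = 0.0625; P(data | r = 4) = (4/6)(4/6)(2/6)(2/6) = 0.049383.
The prior-weighted likelihoods are 3/8 · 0.049383 = 0.018519, 1/4 · 0.0625 = 0.015625, 3/8 · 0.049383 = 0.018519; these sum to 0.052662.
The posterior is then P(r = 2 | data) = 0.35165, P(r = 3 | data) = 0.2967, P(r = 4 | data) = 0.35165.
Averaging over the posterior, P(yellow next | data) = (1/3)(0.35165) + (1/2)(0.2967) + (2/3)(0.35165) = 0.5.

0.500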